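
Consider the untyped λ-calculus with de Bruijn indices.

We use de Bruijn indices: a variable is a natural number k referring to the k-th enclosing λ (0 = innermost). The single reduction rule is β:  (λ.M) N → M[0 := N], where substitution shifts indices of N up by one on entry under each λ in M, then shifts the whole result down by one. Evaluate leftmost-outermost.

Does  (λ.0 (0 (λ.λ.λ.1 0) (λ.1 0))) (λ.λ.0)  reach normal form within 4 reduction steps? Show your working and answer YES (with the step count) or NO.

Answer: YES — reaches normal form λ.0 in 2 ≤ 4 steps

Reduction:
  start: (λ.0 (0 (λ.λ.λ.1 0) (λ.1 0))) (λ.λ.0)
  step 1: (λ.λ.0) ((λ.λ.0) (λ.λ.λ.1 0) (λ.(λ.λ.0) 0))
  step 2: λ.0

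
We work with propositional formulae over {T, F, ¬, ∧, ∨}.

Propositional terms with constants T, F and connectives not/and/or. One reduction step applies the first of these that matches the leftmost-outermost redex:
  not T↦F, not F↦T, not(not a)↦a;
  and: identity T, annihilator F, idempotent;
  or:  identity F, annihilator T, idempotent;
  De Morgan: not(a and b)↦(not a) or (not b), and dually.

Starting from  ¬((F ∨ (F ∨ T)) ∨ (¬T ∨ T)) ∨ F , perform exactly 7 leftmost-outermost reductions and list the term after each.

  start: ¬((F ∨ (F ∨ T)) ∨ (¬T ∨ T)) ∨ F
  [1] ¬((F ∨ (F ∨ T)) ∨ (¬T ∨ T))
  [2] ¬(F ∨ (F ∨ T)) ∧ ¬(¬T ∨ T)
  [3] (¬F ∧ ¬(F ∨ T)) ∧ ¬(¬T ∨ T)
  [4] (T ∧ ¬(F ∨ T)) ∧ ¬(¬T ∨ T)
  [5] ¬(F ∨ T) ∧ ¬(¬T ∨ T)
  [6] (¬F ∧ ¬T) ∧ ¬(¬T ∨ T)
  [7] (T ∧ ¬T) ∧ ¬(¬T ∨ T)

Answer: after 7 steps: (T ∧ ¬T) ∧ ¬(¬T ∨ T)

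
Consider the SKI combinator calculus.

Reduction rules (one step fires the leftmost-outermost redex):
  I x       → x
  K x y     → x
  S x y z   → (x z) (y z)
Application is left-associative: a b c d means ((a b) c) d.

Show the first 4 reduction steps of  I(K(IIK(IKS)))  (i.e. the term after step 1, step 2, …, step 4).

Answer: after 4 steps: K(K(KS))

Reduction:
  start: I(K(IIK(IKS)))
  [1] K(IIK(IKS))
  [2] K(IK(IKS))
  [3] K(K(IKS))
  [4] K(K(KS))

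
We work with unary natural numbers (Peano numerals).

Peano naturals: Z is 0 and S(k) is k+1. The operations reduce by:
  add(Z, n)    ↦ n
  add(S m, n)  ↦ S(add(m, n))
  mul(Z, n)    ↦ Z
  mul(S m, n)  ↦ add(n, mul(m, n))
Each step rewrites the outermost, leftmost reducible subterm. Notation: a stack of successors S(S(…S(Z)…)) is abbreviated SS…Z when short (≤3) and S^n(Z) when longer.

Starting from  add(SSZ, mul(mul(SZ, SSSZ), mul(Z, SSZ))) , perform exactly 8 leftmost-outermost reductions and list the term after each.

  start: add(SSZ, mul(mul(SZ, SSSZ), mul(Z, SSZ)))
  [1] S(add(SZ, mul(mul(SZ, SSSZ), mul(Z, SSZ))))
  [2] S(S(add(Z, mul(mul(SZ, SSSZ), mul(Z, SSZ)))))
  [3] S(S(mul(mul(SZ, SSSZ), mul(Z, SSZ))))
  [4] S(S(mul(add(SSSZ, mul(Z, SSSZ)), mul(Z, SSZ))))
  [5] S(S(mul(S(add(SSZ, mul(Z, SSSZ))), mul(Z, SSZ))))
  [6] S(S(add(mul(Z, SSZ), mul(add(SSZ, mul(Z, SSSZ)), mul(Z, SSZ)))))
  [7] S(S(add(Z, mul(add(SSZ, mul(Z, SSSZ)), mul(Z, SSZ)))))
  [8] S(S(mul(add(SSZ, mul(Z, SSSZ)), mul(Z, SSZ))))

Answer: after 8 steps: S(S(mul(add(SSZ, mul(Z, SSSZ)), mul(Z, SSZ))))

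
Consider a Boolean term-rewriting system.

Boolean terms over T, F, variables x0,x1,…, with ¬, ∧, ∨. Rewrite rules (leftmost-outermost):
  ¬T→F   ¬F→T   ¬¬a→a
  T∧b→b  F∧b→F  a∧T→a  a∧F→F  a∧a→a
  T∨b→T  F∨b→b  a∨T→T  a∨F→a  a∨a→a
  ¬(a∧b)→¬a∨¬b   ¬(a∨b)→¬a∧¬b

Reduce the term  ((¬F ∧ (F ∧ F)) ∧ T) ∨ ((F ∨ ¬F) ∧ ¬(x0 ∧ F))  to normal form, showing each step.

  start: ((¬F ∧ (F ∧ F)) ∧ T) ∨ ((F ∨ ¬F) ∧ ¬(x0 ∧ F))
  [1] (¬F ∧ (F ∧ F)) ∨ ((F ∨ ¬F) ∧ ¬(x0 ∧ F))
  [2] (T ∧ (F ∧ F)) ∨ ((F ∨ ¬F) ∧ ¬(x0 ∧ F))
  [3] (F ∧ F) ∨ ((F ∨ ¬F) ∧ ¬(x0 ∧ F))
  [4] F ∨ ((F ∨ ¬F) ∧ ¬(x0 ∧ F))
  [5] (F ∨ ¬F) ∧ ¬(x0 ∧ F)
  [6] ¬F ∧ ¬(x0 ∧ F)
  [7] T ∧ ¬(x0 ∧ F)
  [8] ¬(x0 ∧ F)
  [9] ¬x0 ∨ ¬F
  [10] ¬x0 ∨ T
  [11] T

Answer: normal form = T  (in 11 steps)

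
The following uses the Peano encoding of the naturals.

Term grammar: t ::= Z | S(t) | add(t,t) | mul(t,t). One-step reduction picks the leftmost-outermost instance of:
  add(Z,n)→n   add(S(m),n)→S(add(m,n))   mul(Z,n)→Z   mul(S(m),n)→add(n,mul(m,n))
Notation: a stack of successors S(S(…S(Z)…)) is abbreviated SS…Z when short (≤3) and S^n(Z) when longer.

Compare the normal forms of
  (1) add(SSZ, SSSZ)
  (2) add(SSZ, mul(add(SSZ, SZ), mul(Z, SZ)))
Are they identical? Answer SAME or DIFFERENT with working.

Term A:
  start: add(SSZ, SSSZ)
  [1] S(add(SZ, SSSZ))
  [2] S(S(add(Z, SSSZ)))
  [3] S^5(Z)

Term B:
  start: add(SSZ, mul(add(SSZ, SZ), mul(Z, SZ)))
  [1] S(add(SZ, mul(add(SSZ, SZ), mul(Z, SZ))))
  [2] S(S(add(Z, mul(add(SSZ, SZ), mul(Z, SZ)))))
  [3] S(S(mul(add(SSZ, SZ), mul(Z, SZ))))
  [4] S(S(mul(S(add(SZ, SZ)), mul(Z, SZ))))
  [5] S(S(add(mul(Z, SZ), mul(add(SZ, SZ), mul(Z, SZ)))))
  [6] S(S(add(Z, mul(add(SZ, SZ), mul(Z, SZ)))))
  [7] S(S(mul(add(SZ, SZ), mul(Z, SZ))))
  [8] S(S(mul(S(add(Z, SZ)), mul(Z, SZ))))
  [9] S(S(add(mul(Z, SZ), mul(add(Z, SZ), mul(Z, SZ)))))
  [10] S(S(add(Z, mul(add(Z, SZ), mul(Z, SZ)))))
  [11] S(S(mul(add(Z, SZ), mul(Z, SZ))))
  [12] S(S(mul(SZ, mul(Z, SZ))))
  [13] S(S(add(mul(Z, SZ), mul(Z, mul(Z, SZ)))))
  [14] S(S(add(Z, mul(Z, mul(Z, SZ)))))
  [15] S(S(mul(Z, mul(Z, SZ))))
  [16] SSZ

Answer: DIFFERENT — A ⇓ S^5(Z), B ⇓ SSZ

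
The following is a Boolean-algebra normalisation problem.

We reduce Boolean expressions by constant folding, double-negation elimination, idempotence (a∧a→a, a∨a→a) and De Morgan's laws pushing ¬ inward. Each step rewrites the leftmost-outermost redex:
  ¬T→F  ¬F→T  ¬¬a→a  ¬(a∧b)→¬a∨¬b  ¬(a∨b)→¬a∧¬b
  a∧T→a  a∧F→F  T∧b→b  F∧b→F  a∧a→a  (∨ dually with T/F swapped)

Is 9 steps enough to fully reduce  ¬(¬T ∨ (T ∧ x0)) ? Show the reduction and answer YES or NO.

  start: ¬(¬T ∨ (T ∧ x0))
  step 1: ¬¬T ∧ ¬(T ∧ x0)
  step 2: T ∧ ¬(T ∧ x0)
  step 3: ¬(T ∧ x0)
  step 4: ¬T ∨ ¬x0
  step 5: F ∨ ¬x0
  step 6: ¬x0

Answer: YES — reaches normal form ¬x0 in 6 ≤ 9 steps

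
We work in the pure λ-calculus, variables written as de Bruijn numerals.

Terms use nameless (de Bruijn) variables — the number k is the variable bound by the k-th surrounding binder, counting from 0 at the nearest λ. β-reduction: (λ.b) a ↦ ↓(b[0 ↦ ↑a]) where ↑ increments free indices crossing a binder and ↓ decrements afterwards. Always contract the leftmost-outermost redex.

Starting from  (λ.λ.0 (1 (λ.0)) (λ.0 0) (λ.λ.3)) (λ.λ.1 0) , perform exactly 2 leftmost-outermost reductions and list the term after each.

  start: (λ.λ.0 (1 (λ.0)) (λ.0 0) (λ.λ.3)) (λ.λ.1 0)
  step 1: λ.0 ((λ.λ.1 0) (λ.0)) (λ.0 0) (λ.λ.λ.λ.1 0)
  step 2: λ.0 (λ.(λ.0) 0) (λ.0 0) (λ.λ.λ.λ.1 0)

Answer: after 2 steps: λ.0 (λ.(λ.0) 0) (λ.0 0) (λ.λ.λ.λ.1 0)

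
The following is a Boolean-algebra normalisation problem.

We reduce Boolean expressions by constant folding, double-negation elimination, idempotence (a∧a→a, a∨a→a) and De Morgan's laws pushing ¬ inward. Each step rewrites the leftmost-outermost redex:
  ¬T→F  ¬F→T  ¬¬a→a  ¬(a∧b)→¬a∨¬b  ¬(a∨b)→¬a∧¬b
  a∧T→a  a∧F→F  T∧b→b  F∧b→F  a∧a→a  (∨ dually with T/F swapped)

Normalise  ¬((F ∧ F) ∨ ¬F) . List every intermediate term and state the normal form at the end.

Answer: normal form = F  (in 6 steps)

Working:
  start: ¬((F ∧ F) ∨ ¬F)
  →1  ¬(F ∧ F) ∧ ¬¬F
  →2  (¬F ∨ ¬F) ∧ ¬¬F
  →3  ¬F ∧ ¬¬F
  →4  T ∧ ¬¬F
  →5  ¬¬F
  →6  F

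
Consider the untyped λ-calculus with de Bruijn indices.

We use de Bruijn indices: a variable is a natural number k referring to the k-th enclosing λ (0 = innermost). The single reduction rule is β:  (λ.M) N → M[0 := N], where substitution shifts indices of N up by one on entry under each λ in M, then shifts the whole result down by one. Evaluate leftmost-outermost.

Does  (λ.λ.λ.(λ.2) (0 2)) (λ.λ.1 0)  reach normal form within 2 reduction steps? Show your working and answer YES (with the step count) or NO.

  start: (λ.λ.λ.(λ.2) (0 2)) (λ.λ.1 0)
  step 1: λ.λ.(λ.2) (0 (λ.λ.1 0))
  step 2: λ.λ.1

Answer: YES — reaches normal form λ.λ.1 in 2 ≤ 2 steps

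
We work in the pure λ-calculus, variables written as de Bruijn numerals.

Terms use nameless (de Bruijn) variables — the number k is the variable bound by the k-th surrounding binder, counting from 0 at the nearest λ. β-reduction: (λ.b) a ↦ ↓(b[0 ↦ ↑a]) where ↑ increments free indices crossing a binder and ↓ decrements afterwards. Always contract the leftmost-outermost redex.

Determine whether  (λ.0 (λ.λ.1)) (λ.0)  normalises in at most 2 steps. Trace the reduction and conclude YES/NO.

  start: (λ.0 (λ.λ.1)) (λ.0)
  [1] (λ.0) (λ.λ.1)
  [2] λ.λ.1

Answer: YES — reaches normal form λ.λ.1 in 2 ≤ 2 steps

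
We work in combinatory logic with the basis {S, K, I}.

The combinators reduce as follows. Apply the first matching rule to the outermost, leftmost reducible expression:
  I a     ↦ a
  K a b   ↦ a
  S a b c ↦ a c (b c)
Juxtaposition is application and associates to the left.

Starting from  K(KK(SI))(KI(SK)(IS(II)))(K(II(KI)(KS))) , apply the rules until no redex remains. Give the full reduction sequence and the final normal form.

  start: K(KK(SI))(KI(SK)(IS(II)))(K(II(KI)(KS)))
  step 1: KK(SI)(K(II(KI)(KS)))
  step 2: K(K(II(KI)(KS)))
  step 3: K(K(I(KI)(KS)))
  step 4: K(K(KI(KS)))
  step 5: K(KI)

Answer: normal form = K(KI)  (in 5 steps)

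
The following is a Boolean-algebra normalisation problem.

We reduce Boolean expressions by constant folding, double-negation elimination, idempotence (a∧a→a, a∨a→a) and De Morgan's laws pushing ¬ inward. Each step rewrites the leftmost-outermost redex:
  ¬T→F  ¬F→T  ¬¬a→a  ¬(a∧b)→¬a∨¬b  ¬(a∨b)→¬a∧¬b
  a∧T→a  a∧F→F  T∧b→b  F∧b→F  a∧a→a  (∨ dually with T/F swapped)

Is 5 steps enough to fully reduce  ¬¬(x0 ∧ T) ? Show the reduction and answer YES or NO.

  start: ¬¬(x0 ∧ T)
  [1] x0 ∧ T
  [2] x0

Answer: YES — reaches normal form x0 in 2 ≤ 5 steps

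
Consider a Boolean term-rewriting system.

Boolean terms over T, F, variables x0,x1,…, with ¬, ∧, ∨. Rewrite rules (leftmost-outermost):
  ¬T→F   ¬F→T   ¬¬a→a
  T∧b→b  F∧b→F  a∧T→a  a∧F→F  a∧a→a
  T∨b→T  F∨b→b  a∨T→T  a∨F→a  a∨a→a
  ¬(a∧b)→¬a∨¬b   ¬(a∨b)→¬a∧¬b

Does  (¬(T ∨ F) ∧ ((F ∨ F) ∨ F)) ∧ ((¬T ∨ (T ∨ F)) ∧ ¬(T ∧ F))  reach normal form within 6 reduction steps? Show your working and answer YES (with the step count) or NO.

  start: (¬(T ∨ F) ∧ ((F ∨ F) ∨ F)) ∧ ((¬T ∨ (T ∨ F)) ∧ ¬(T ∧ F))
  →1  ((¬T ∧ ¬F) ∧ ((F ∨ F) ∨ F)) ∧ ((¬T ∨ (T ∨ F)) ∧ ¬(T ∧ F))
  →2  ((F ∧ ¬F) ∧ ((F ∨ F) ∨ F)) ∧ ((¬T ∨ (T ∨ F)) ∧ ¬(T ∧ F))
  →3  (F ∧ ((F ∨ F) ∨ F)) ∧ ((¬T ∨ (T ∨ F)) ∧ ¬(T ∧ F))
  →4  F ∧ ((¬T ∨ (T ∨ F)) ∧ ¬(T ∧ F))
  →5  F

Answer: YES — reaches normal form F in 5 ≤ 6 steps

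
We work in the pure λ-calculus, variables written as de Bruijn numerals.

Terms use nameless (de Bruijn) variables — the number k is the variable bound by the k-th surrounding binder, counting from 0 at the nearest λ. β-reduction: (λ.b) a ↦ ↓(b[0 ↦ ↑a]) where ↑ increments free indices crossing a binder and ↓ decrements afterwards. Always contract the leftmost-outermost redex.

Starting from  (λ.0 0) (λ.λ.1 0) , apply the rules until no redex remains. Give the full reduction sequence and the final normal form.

Answer: normal form = λ.λ.1 0  (in 3 steps)

Reduction:
  start: (λ.0 0) (λ.λ.1 0)
  →1  (λ.λ.1 0) (λ.λ.1 0)
  →2  λ.(λ.λ.1 0) 0
  →3  λ.λ.1 0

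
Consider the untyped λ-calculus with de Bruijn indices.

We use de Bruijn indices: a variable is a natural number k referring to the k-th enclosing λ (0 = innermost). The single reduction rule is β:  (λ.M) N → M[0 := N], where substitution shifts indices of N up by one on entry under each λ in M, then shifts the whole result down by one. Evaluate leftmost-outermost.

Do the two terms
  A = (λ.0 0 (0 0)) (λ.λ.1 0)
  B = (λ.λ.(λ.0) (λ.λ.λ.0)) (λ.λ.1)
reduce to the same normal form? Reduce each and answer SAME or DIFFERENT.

Term A:
  start: (λ.0 0 (0 0)) (λ.λ.1 0)
  step 1: (λ.λ.1 0) (λ.λ.1 0) ((λ.λ.1 0) (λ.λ.1 0))
  step 2: (λ.(λ.λ.1 0) 0) ((λ.λ.1 0) (λ.λ.1 0))
  step 3: (λ.λ.1 0) ((λ.λ.1 0) (λ.λ.1 0))
  step 4: λ.(λ.λ.1 0) (λ.λ.1 0) 0
  step 5: λ.(λ.(λ.λ.1 0) 0) 0
  step 6: λ.(λ.λ.1 0) 0
  step 7: λ.λ.1 0

Term B:
  start: (λ.λ.(λ.0) (λ.λ.λ.0)) (λ.λ.1)
  step 1: λ.(λ.0) (λ.λ.λ.0)
  step 2: λ.λ.λ.λ.0

Answer: DIFFERENT — A ⇓ λ.λ.1 0, B ⇓ λ.λ.λ.λ.0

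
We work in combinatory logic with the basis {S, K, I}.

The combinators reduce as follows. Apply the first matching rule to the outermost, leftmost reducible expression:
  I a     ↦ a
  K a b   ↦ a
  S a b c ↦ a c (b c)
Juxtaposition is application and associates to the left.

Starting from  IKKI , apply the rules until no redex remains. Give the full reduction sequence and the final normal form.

Answer: normal form = K  (in 2 steps)

Derivation:
  start: IKKI
  step 1: KKI
  step 2: K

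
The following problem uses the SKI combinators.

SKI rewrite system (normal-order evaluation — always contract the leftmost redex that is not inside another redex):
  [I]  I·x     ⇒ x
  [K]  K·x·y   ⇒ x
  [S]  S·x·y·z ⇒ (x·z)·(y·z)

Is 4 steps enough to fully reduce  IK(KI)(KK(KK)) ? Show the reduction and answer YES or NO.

  start: IK(KI)(KK(KK))
  [1] K(KI)(KK(KK))
  [2] KI

Answer: YES — reaches normal form KI in 2 ≤ 4 steps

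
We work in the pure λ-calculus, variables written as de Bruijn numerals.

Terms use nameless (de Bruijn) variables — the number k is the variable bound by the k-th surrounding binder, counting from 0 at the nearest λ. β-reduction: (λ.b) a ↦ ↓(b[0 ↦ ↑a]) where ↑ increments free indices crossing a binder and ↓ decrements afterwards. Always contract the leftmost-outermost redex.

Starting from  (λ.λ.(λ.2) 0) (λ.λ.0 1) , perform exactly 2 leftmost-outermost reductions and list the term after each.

Answer: after 2 steps: λ.λ.λ.0 1

Reduction:
  start: (λ.λ.(λ.2) 0) (λ.λ.0 1)
  [1] λ.(λ.λ.λ.0 1) 0
  [2] λ.λ.λ.0 1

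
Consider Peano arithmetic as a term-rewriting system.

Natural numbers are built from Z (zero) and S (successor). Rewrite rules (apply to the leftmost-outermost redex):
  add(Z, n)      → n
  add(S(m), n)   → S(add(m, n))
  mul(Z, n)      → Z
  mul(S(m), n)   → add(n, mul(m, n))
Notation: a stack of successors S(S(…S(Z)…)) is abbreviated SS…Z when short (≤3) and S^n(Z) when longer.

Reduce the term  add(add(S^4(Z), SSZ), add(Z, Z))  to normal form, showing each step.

  start: add(add(S^4(Z), SSZ), add(Z, Z))
  step 1: add(S(add(SSSZ, SSZ)), add(Z, Z))
  step 2: S(add(add(SSSZ, SSZ), add(Z, Z)))
  step 3: S(add(S(add(SSZ, SSZ)), add(Z, Z)))
  step 4: S(S(add(add(SSZ, SSZ), add(Z, Z))))
  step 5: S(S(add(S(add(SZ, SSZ)), add(Z, Z))))
  step 6: S(S(S(add(add(SZ, SSZ), add(Z, Z)))))
  step 7: S(S(S(add(S(add(Z, SSZ)), add(Z, Z)))))
  step 8: S(S(S(S(add(add(Z, SSZ), add(Z, Z))))))
  step 9: S(S(S(S(add(SSZ, add(Z, Z))))))
  step 10: S(S(S(S(S(add(SZ, add(Z, Z)))))))
  step 11: S(S(S(S(S(S(add(Z, add(Z, Z))))))))
  step 12: S(S(S(S(S(S(add(Z, Z)))))))
  step 13: S^6(Z)

Answer: normal form = S^6(Z)  (in 13 steps)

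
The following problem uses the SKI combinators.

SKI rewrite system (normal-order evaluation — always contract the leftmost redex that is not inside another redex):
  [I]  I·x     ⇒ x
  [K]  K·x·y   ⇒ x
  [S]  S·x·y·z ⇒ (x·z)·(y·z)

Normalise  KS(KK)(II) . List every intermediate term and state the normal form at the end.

  start: KS(KK)(II)
  [1] S(II)
  [2] SI

Answer: normal form = SI  (in 2 steps)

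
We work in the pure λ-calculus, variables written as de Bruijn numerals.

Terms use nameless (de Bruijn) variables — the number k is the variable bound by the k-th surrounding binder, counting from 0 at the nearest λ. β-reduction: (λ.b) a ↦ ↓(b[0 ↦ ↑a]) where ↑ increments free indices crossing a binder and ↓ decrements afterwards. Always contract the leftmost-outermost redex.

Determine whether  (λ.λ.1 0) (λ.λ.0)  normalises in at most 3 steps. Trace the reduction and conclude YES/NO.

Answer: YES — reaches normal form λ.λ.0 in 2 ≤ 3 steps

Reduction:
  start: (λ.λ.1 0) (λ.λ.0)
  →1  λ.(λ.λ.0) 0
  →2  λ.λ.0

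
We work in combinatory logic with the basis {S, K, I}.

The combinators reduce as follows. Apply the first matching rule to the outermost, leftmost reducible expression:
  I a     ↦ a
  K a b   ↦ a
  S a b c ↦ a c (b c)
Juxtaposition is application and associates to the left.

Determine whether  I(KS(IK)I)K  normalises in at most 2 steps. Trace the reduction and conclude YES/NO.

Answer: YES — reaches normal form SIK in 2 ≤ 2 steps

Working:
  start: I(KS(IK)I)K
  [1] KS(IK)IK
  [2] SIK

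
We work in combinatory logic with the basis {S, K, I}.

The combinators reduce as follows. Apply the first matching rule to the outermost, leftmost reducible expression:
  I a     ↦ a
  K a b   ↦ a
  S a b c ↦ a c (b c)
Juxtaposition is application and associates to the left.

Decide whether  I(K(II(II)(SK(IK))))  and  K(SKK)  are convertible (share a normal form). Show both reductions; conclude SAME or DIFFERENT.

Term A:
  start: I(K(II(II)(SK(IK))))
  step 1: K(II(II)(SK(IK)))
  step 2: K(I(II)(SK(IK)))
  step 3: K(II(SK(IK)))
  step 4: K(I(SK(IK)))
  step 5: K(SK(IK))
  step 6: K(SKK)

Term B:
  start: K(SKK)

Answer: SAME — A ⇓ K(SKK), B ⇓ K(SKK)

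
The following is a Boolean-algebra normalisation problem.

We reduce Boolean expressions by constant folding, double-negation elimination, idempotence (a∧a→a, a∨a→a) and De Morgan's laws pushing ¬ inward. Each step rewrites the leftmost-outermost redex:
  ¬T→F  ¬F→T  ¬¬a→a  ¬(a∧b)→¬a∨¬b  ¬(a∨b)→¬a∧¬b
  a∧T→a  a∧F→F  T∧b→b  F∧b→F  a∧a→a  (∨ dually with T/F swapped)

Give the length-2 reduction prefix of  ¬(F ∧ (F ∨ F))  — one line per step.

Answer: after 2 steps: T ∨ ¬(F ∨ F)

Reduction:
  start: ¬(F ∧ (F ∨ F))
  step 1: ¬F ∨ ¬(F ∨ F)
  step 2: T ∨ ¬(F ∨ F)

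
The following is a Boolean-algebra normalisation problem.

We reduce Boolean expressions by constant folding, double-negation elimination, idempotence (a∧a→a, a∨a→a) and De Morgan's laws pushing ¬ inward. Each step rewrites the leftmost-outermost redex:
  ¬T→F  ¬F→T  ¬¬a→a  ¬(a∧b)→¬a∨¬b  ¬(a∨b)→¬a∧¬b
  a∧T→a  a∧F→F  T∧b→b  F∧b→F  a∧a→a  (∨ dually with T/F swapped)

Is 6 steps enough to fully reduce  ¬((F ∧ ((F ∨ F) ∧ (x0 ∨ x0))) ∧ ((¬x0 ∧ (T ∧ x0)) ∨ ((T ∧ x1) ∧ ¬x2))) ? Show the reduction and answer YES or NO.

Answer: YES — reaches normal form T in 5 ≤ 6 steps

Working:
  start: ¬((F ∧ ((F ∨ F) ∧ (x0 ∨ x0))) ∧ ((¬x0 ∧ (T ∧ x0)) ∨ ((T ∧ x1) ∧ ¬x2)))
  →1  ¬(F ∧ ((F ∨ F) ∧ (x0 ∨ x0))) ∨ ¬((¬x0 ∧ (T ∧ x0)) ∨ ((T ∧ x1) ∧ ¬x2))
  →2  (¬F ∨ ¬((F ∨ F) ∧ (x0 ∨ x0))) ∨ ¬((¬x0 ∧ (T ∧ x0)) ∨ ((T ∧ x1) ∧ ¬x2))
  →3  (T ∨ ¬((F ∨ F) ∧ (x0 ∨ x0))) ∨ ¬((¬x0 ∧ (T ∧ x0)) ∨ ((T ∧ x1) ∧ ¬x2))
  →4  T ∨ ¬((¬x0 ∧ (T ∧ x0)) ∨ ((T ∧ x1) ∧ ¬x2))
  →5  T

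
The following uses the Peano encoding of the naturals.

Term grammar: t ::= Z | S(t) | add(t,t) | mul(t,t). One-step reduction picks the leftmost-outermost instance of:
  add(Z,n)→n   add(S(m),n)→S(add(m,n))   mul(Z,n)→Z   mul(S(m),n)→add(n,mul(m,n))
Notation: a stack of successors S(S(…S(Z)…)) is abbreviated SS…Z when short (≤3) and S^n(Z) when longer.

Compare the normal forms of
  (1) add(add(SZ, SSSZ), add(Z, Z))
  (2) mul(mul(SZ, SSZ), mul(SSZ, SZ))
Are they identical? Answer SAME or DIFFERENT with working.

Answer: SAME — A ⇓ S^4(Z), B ⇓ S^4(Z)

Derivation:
Term A:
  start: add(add(SZ, SSSZ), add(Z, Z))
  [1] add(S(add(Z, SSSZ)), add(Z, Z))
  [2] S(add(add(Z, SSSZ), add(Z, Z)))
  [3] S(add(SSSZ, add(Z, Z)))
  [4] S(S(add(SSZ, add(Z, Z))))
  [5] S(S(S(add(SZ, add(Z, Z)))))
  [6] S(S(S(S(add(Z, add(Z, Z))))))
  [7] S(S(S(S(add(Z, Z)))))
  [8] S^4(Z)

Term B:
  start: mul(mul(SZ, SSZ), mul(SSZ, SZ))
  [1] mul(add(SSZ, mul(Z, SSZ)), mul(SSZ, SZ))
  [2] mul(S(add(SZ, mul(Z, SSZ))), mul(SSZ, SZ))
  [3] add(mul(SSZ, SZ), mul(add(SZ, mul(Z, SSZ)), mul(SSZ, SZ)))
  [4] add(add(SZ, mul(SZ, SZ)), mul(add(SZ, mul(Z, SSZ)), mul(SSZ, SZ)))
  [5] add(S(add(Z, mul(SZ, SZ))), mul(add(SZ, mul(Z, SSZ)), mul(SSZ, SZ)))
  [6] S(add(add(Z, mul(SZ, SZ)), mul(add(SZ, mul(Z, SSZ)), mul(SSZ, SZ))))
  [7] S(add(mul(SZ, SZ), mul(add(SZ, mul(Z, SSZ)), mul(SSZ, SZ))))
  [8] S(add(add(SZ, mul(Z, SZ)), mul(add(SZ, mul(Z, SSZ)), mul(SSZ, SZ))))
  [9] S(add(S(add(Z, mul(Z, SZ))), mul(add(SZ, mul(Z, SSZ)), mul(SSZ, SZ))))
  [10] S(S(add(add(Z, mul(Z, SZ)), mul(add(SZ, mul(Z, SSZ)), mul(SSZ, SZ)))))
  [11] S(S(add(mul(Z, SZ), mul(add(SZ, mul(Z, SSZ)), mul(SSZ, SZ)))))
  [12] S(S(add(Z, mul(add(SZ, mul(Z, SSZ)), mul(SSZ, SZ)))))
  [13] S(S(mul(add(SZ, mul(Z, SSZ)), mul(SSZ, SZ))))
  [14] S(S(mul(S(add(Z, mul(Z, SSZ))), mul(SSZ, SZ))))
  [15] S(S(add(mul(SSZ, SZ), mul(add(Z, mul(Z, SSZ)), mul(SSZ, SZ)))))
  [16] S(S(add(add(SZ, mul(SZ, SZ)), mul(add(Z, mul(Z, SSZ)), mul(SSZ, SZ)))))
  [17] S(S(add(S(add(Z, mul(SZ, SZ))), mul(add(Z, mul(Z, SSZ)), mul(SSZ, SZ)))))
  [18] S(S(S(add(add(Z, mul(SZ, SZ)), mul(add(Z, mul(Z, SSZ)), mul(SSZ, SZ))))))
  [19] S(S(S(add(mul(SZ, SZ), mul(add(Z, mul(Z, SSZ)), mul(SSZ, SZ))))))
  [20] S(S(S(add(add(SZ, mul(Z, SZ)), mul(add(Z, mul(Z, SSZ)), mul(SSZ, SZ))))))
  [21] S(S(S(add(S(add(Z, mul(Z, SZ))), mul(add(Z, mul(Z, SSZ)), mul(SSZ, SZ))))))
  [22] S(S(S(S(add(add(Z, mul(Z, SZ)), mul(add(Z, mul(Z, SSZ)), mul(SSZ, SZ)))))))
  [23] S(S(S(S(add(mul(Z, SZ), mul(add(Z, mul(Z, SSZ)), mul(SSZ, SZ)))))))
  [24] S(S(S(S(add(Z, mul(add(Z, mul(Z, SSZ)), mul(SSZ, SZ)))))))
  [25] S(S(S(S(mul(add(Z, mul(Z, SSZ)), mul(SSZ, SZ))))))
  [26] S(S(S(S(mul(mul(Z, SSZ), mul(SSZ, SZ))))))
  [27] S(S(S(S(mul(Z, mul(SSZ, SZ))))))
  [28] S^4(Z)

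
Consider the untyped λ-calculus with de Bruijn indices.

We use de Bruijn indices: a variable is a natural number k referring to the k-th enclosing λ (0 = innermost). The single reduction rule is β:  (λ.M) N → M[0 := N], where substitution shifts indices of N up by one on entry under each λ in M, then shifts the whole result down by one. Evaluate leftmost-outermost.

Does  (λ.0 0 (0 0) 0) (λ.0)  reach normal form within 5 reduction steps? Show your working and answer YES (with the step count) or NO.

  start: (λ.0 0 (0 0) 0) (λ.0)
  [1] (λ.0) (λ.0) ((λ.0) (λ.0)) (λ.0)
  [2] (λ.0) ((λ.0) (λ.0)) (λ.0)
  [3] (λ.0) (λ.0) (λ.0)
  [4] (λ.0) (λ.0)
  [5] λ.0

Answer: YES — reaches normal form λ.0 in 5 ≤ 5 steps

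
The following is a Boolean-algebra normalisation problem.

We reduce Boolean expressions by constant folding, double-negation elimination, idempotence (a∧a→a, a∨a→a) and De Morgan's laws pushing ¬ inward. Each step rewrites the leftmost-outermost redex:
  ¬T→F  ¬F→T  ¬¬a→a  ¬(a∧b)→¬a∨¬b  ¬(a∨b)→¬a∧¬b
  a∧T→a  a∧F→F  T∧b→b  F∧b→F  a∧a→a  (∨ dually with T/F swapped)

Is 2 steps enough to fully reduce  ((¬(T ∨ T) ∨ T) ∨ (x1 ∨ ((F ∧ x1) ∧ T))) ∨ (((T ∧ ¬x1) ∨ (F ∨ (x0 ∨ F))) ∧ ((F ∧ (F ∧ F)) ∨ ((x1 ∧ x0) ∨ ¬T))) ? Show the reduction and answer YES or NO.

  start: ((¬(T ∨ T) ∨ T) ∨ (x1 ∨ ((F ∧ x1) ∧ T))) ∨ (((T ∧ ¬x1) ∨ (F ∨ (x0 ∨ F))) ∧ ((F ∧ (F ∧ F)) ∨ ((x1 ∧ x0) ∨ ¬T)))
  step 1: (T ∨ (x1 ∨ ((F ∧ x1) ∧ T))) ∨ (((T ∧ ¬x1) ∨ (F ∨ (x0 ∨ F))) ∧ ((F ∧ (F ∧ F)) ∨ ((x1 ∧ x0) ∨ ¬T)))
  step 2: T ∨ (((T ∧ ¬x1) ∨ (F ∨ (x0 ∨ F))) ∧ ((F ∧ (F ∧ F)) ∨ ((x1 ∧ x0) ∨ ¬T)))

Answer: NO — after 2 steps the term is T ∨ (((T ∧ ¬x1) ∨ (F ∨ (x0 ∨ F))) ∧ ((F ∧ (F ∧ F)) ∨ ((x1 ∧ x0) ∨ ¬T))), not yet normal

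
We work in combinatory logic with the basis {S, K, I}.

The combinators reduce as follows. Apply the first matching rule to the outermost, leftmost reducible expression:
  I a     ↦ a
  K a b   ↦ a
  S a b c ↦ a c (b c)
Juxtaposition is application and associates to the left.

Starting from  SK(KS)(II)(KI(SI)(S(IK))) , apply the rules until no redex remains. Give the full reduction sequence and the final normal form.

Answer: normal form = SK  (in 7 steps)

Working:
  start: SK(KS)(II)(KI(SI)(S(IK)))
  [1] K(II)(KS(II))(KI(SI)(S(IK)))
  [2] II(KI(SI)(S(IK)))
  [3] I(KI(SI)(S(IK)))
  [4] KI(SI)(S(IK))
  [5] I(S(IK))
  [6] S(IK)
  [7] SK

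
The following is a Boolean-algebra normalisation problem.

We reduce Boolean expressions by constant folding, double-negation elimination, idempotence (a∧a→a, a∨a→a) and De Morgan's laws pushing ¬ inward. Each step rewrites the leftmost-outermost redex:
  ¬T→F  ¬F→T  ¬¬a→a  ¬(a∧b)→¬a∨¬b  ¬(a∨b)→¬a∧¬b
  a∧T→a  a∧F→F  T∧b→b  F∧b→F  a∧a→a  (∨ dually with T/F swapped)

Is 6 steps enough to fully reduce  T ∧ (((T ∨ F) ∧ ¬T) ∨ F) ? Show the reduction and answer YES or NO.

Answer: YES — reaches normal form F in 5 ≤ 6 steps

Derivation:
  start: T ∧ (((T ∨ F) ∧ ¬T) ∨ F)
  step 1: ((T ∨ F) ∧ ¬T) ∨ F
  step 2: (T ∨ F) ∧ ¬T
  step 3: T ∧ ¬T
  step 4: ¬T
  step 5: F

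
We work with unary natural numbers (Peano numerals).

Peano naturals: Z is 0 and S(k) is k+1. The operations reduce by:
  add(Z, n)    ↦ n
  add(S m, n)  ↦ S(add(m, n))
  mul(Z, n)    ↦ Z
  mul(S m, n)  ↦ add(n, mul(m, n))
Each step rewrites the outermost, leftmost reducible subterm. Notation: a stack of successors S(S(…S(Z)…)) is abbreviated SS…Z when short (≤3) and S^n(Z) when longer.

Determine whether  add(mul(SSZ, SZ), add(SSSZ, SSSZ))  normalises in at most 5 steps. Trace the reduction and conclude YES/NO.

  start: add(mul(SSZ, SZ), add(SSSZ, SSSZ))
  step 1: add(add(SZ, mul(SZ, SZ)), add(SSSZ, SSSZ))
  step 2: add(S(add(Z, mul(SZ, SZ))), add(SSSZ, SSSZ))
  step 3: S(add(add(Z, mul(SZ, SZ)), add(SSSZ, SSSZ)))
  step 4: S(add(mul(SZ, SZ), add(SSSZ, SSSZ)))
  step 5: S(add(add(SZ, mul(Z, SZ)), add(SSSZ, SSSZ)))

Answer: NO — after 5 steps the term is S(add(add(SZ, mul(Z, SZ)), add(SSSZ, SSSZ))), not yet normal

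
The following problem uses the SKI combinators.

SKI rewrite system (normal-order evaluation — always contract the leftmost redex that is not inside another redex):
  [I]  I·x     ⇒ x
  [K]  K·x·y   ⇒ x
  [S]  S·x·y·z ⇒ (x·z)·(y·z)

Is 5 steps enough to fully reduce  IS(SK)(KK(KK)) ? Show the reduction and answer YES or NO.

Answer: YES — reaches normal form S(SK)K in 2 ≤ 5 steps

Derivation:
  start: IS(SK)(KK(KK))
  [1] S(SK)(KK(KK))
  [2] S(SK)K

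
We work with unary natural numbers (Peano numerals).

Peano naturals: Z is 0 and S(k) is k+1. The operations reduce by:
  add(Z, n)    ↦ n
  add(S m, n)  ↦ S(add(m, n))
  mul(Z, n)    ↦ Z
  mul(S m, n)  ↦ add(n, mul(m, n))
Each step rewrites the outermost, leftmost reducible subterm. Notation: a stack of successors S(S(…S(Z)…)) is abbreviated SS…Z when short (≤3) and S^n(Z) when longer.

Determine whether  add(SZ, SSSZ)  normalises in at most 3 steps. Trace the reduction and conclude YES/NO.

Answer: YES — reaches normal form S^4(Z) in 2 ≤ 3 steps

Derivation:
  start: add(SZ, SSSZ)
  →1  S(add(Z, SSSZ))
  →2  S^4(Z)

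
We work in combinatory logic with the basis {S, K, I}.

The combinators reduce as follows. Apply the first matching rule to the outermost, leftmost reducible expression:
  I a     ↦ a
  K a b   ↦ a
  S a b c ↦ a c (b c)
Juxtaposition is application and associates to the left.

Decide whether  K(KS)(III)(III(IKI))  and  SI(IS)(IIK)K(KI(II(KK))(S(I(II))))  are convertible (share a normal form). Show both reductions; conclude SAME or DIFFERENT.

Answer: DIFFERENT — A ⇓ S, B ⇓ SK(SI)

Working:
Term A:
  start: K(KS)(III)(III(IKI))
  [1] KS(III(IKI))
  [2] S

Term B:
  start: SI(IS)(IIK)K(KI(II(KK))(S(I(II))))
  [1] I(IIK)(IS(IIK))K(KI(II(KK))(S(I(II))))
  [2] IIK(IS(IIK))K(KI(II(KK))(S(I(II))))
  [3] IK(IS(IIK))K(KI(II(KK))(S(I(II))))
  [4] K(IS(IIK))K(KI(II(KK))(S(I(II))))
  [5] IS(IIK)(KI(II(KK))(S(I(II))))
  [6] S(IIK)(KI(II(KK))(S(I(II))))
  [7] S(IK)(KI(II(KK))(S(I(II))))
  [8] SK(KI(II(KK))(S(I(II))))
  [9] SK(I(S(I(II))))
  [10] SK(S(I(II)))
  [11] SK(S(II))
  [12] SK(SI)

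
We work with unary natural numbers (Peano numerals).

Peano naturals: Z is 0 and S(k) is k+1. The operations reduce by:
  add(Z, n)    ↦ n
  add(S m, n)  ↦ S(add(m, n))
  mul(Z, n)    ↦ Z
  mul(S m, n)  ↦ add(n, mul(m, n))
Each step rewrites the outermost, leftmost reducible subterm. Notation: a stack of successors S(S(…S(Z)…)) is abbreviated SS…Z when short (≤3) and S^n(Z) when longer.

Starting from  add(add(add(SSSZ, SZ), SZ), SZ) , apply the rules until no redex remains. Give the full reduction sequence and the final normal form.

Answer: normal form = S^6(Z)  (in 15 steps)

Working:
  start: add(add(add(SSSZ, SZ), SZ), SZ)
  [1] add(add(S(add(SSZ, SZ)), SZ), SZ)
  [2] add(S(add(add(SSZ, SZ), SZ)), SZ)
  [3] S(add(add(add(SSZ, SZ), SZ), SZ))
  [4] S(add(add(S(add(SZ, SZ)), SZ), SZ))
  [5] S(add(S(add(add(SZ, SZ), SZ)), SZ))
  [6] S(S(add(add(add(SZ, SZ), SZ), SZ)))
  [7] S(S(add(add(S(add(Z, SZ)), SZ), SZ)))
  [8] S(S(add(S(add(add(Z, SZ), SZ)), SZ)))
  [9] S(S(S(add(add(add(Z, SZ), SZ), SZ))))
  [10] S(S(S(add(add(SZ, SZ), SZ))))
  [11] S(S(S(add(S(add(Z, SZ)), SZ))))
  [12] S(S(S(S(add(add(Z, SZ), SZ)))))
  [13] S(S(S(S(add(SZ, SZ)))))
  [14] S(S(S(S(S(add(Z, SZ))))))
  [15] S^6(Z)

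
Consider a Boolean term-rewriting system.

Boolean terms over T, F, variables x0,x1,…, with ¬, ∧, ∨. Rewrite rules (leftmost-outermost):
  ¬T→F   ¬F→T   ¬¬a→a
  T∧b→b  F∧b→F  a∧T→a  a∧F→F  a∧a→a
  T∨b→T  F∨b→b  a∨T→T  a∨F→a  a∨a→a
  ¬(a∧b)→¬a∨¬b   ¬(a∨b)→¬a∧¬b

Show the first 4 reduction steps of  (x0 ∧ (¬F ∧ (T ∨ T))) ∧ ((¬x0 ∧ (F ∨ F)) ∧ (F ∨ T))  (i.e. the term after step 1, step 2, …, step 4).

  start: (x0 ∧ (¬F ∧ (T ∨ T))) ∧ ((¬x0 ∧ (F ∨ F)) ∧ (F ∨ T))
  →1  (x0 ∧ (T ∧ (T ∨ T))) ∧ ((¬x0 ∧ (F ∨ F)) ∧ (F ∨ T))
  →2  (x0 ∧ (T ∨ T)) ∧ ((¬x0 ∧ (F ∨ F)) ∧ (F ∨ T))
  →3  (x0 ∧ T) ∧ ((¬x0 ∧ (F ∨ F)) ∧ (F ∨ T))
  →4  x0 ∧ ((¬x0 ∧ (F ∨ F)) ∧ (F ∨ T))

Answer: after 4 steps: x0 ∧ ((¬x0 ∧ (F ∨ F)) ∧ (F ∨ T))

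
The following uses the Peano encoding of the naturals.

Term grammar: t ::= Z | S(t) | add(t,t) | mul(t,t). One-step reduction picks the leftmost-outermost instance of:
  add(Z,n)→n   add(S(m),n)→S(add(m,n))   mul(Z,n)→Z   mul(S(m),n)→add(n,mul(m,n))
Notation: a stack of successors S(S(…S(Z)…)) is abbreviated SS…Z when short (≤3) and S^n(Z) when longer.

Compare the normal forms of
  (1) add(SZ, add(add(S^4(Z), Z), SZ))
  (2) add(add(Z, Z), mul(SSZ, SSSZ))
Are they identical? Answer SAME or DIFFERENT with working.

Term A:
  start: add(SZ, add(add(S^4(Z), Z), SZ))
  →1  S(add(Z, add(add(S^4(Z), Z), SZ)))
  →2  S(add(add(S^4(Z), Z), SZ))
  →3  S(add(S(add(SSSZ, Z)), SZ))
  →4  S(S(add(add(SSSZ, Z), SZ)))
  →5  S(S(add(S(add(SSZ, Z)), SZ)))
  →6  S(S(S(add(add(SSZ, Z), SZ))))
  →7  S(S(S(add(S(add(SZ, Z)), SZ))))
  →8  S(S(S(S(add(add(SZ, Z), SZ)))))
  →9  S(S(S(S(add(S(add(Z, Z)), SZ)))))
  →10  S(S(S(S(S(add(add(Z, Z), SZ))))))
  →11  S(S(S(S(S(add(Z, SZ))))))
  →12  S^6(Z)

Term B:
  start: add(add(Z, Z), mul(SSZ, SSSZ))
  →1  add(Z, mul(SSZ, SSSZ))
  →2  mul(SSZ, SSSZ)
  →3  add(SSSZ, mul(SZ, SSSZ))
  →4  S(add(SSZ, mul(SZ, SSSZ)))
  →5  S(S(add(SZ, mul(SZ, SSSZ))))
  →6  S(S(S(add(Z, mul(SZ, SSSZ)))))
  →7  S(S(S(mul(SZ, SSSZ))))
  →8  S(S(S(add(SSSZ, mul(Z, SSSZ)))))
  →9  S(S(S(S(add(SSZ, mul(Z, SSSZ))))))
  →10  S(S(S(S(S(add(SZ, mul(Z, SSSZ)))))))
  →11  S(S(S(S(S(S(add(Z, mul(Z, SSSZ))))))))
  →12  S(S(S(S(S(S(mul(Z, SSSZ)))))))
  →13  S^6(Z)

Answer: SAME — A ⇓ S^6(Z), B ⇓ S^6(Z)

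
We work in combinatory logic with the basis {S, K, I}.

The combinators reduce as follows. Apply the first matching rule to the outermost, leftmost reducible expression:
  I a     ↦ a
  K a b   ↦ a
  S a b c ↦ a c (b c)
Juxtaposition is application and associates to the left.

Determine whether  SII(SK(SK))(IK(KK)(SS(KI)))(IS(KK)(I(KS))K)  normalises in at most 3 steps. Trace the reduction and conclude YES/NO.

  start: SII(SK(SK))(IK(KK)(SS(KI)))(IS(KK)(I(KS))K)
  [1] I(SK(SK))(I(SK(SK)))(IK(KK)(SS(KI)))(IS(KK)(I(KS))K)
  [2] SK(SK)(I(SK(SK)))(IK(KK)(SS(KI)))(IS(KK)(I(KS))K)
  [3] K(I(SK(SK)))(SK(I(SK(SK))))(IK(KK)(SS(KI)))(IS(KK)(I(KS))K)

Answer: NO — after 3 steps the term is K(I(SK(SK)))(SK(I(SK(SK))))(IK(KK)(SS(KI)))(IS(KK)(I(KS))K), not yet normal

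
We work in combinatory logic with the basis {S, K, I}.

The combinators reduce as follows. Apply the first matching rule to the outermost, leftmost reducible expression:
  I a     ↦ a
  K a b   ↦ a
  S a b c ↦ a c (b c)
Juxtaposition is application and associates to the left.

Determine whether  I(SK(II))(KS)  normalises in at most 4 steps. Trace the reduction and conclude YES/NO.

  start: I(SK(II))(KS)
  →1  SK(II)(KS)
  →2  K(KS)(II(KS))
  →3  KS

Answer: YES — reaches normal form KS in 3 ≤ 4 steps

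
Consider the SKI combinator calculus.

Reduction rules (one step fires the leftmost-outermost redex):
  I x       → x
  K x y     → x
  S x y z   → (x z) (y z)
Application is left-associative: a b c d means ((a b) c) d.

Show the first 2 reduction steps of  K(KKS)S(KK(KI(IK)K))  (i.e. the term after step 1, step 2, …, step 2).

Answer: after 2 steps: K(KK(KI(IK)K))

Derivation:
  start: K(KKS)S(KK(KI(IK)K))
  step 1: KKS(KK(KI(IK)K))
  step 2: K(KK(KI(IK)K))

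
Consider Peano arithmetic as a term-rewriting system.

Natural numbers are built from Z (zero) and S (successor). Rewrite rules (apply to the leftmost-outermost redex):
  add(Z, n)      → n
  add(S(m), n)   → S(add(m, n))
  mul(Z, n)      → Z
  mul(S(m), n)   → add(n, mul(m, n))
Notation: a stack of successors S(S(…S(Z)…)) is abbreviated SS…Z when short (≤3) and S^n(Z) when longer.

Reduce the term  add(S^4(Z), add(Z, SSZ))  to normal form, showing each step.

Answer: normal form = S^6(Z)  (in 6 steps)

Derivation:
  start: add(S^4(Z), add(Z, SSZ))
  step 1: S(add(SSSZ, add(Z, SSZ)))
  step 2: S(S(add(SSZ, add(Z, SSZ))))
  step 3: S(S(S(add(SZ, add(Z, SSZ)))))
  step 4: S(S(S(S(add(Z, add(Z, SSZ))))))
  step 5: S(S(S(S(add(Z, SSZ)))))
  step 6: S^6(Z)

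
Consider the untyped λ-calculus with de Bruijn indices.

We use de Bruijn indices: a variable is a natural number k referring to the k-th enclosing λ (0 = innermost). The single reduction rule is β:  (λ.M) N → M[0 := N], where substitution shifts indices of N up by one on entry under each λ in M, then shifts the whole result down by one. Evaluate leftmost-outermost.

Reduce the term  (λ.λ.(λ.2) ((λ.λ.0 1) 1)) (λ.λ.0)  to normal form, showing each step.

Answer: normal form = λ.λ.λ.0  (in 2 steps)

Derivation:
  start: (λ.λ.(λ.2) ((λ.λ.0 1) 1)) (λ.λ.0)
  step 1: λ.(λ.λ.λ.0) ((λ.λ.0 1) (λ.λ.0))
  step 2: λ.λ.λ.0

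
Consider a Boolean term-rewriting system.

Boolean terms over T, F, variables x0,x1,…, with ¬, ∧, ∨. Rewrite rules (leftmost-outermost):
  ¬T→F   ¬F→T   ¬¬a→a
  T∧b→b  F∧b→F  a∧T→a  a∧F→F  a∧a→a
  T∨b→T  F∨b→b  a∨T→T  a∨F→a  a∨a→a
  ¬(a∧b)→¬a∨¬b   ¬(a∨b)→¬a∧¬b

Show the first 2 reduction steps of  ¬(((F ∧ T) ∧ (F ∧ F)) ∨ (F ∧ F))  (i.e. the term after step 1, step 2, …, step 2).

Answer: after 2 steps: (¬(F ∧ T) ∨ ¬(F ∧ F)) ∧ ¬(F ∧ F)

Working:
  start: ¬(((F ∧ T) ∧ (F ∧ F)) ∨ (F ∧ F))
  [1] ¬((F ∧ T) ∧ (F ∧ F)) ∧ ¬(F ∧ F)
  [2] (¬(F ∧ T) ∨ ¬(F ∧ F)) ∧ ¬(F ∧ F)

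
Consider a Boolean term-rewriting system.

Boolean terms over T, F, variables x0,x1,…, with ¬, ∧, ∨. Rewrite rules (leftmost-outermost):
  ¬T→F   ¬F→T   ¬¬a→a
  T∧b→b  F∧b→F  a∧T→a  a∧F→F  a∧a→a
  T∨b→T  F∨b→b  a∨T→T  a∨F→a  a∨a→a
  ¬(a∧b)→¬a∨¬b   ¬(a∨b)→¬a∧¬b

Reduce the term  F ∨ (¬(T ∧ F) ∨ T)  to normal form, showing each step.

Answer: normal form = T  (in 2 steps)

Derivation:
  start: F ∨ (¬(T ∧ F) ∨ T)
  [1] ¬(T ∧ F) ∨ T
  [2] T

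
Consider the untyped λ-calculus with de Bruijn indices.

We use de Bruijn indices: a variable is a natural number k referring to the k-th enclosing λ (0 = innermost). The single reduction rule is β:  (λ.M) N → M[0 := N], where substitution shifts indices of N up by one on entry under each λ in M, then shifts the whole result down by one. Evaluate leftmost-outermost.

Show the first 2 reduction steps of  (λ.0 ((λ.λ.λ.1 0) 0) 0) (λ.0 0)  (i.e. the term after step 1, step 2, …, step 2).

  start: (λ.0 ((λ.λ.λ.1 0) 0) 0) (λ.0 0)
  [1] (λ.0 0) ((λ.λ.λ.1 0) (λ.0 0)) (λ.0 0)
  [2] (λ.λ.λ.1 0) (λ.0 0) ((λ.λ.λ.1 0) (λ.0 0)) (λ.0 0)

Answer: after 2 steps: (λ.λ.λ.1 0) (λ.0 0) ((λ.λ.λ.1 0) (λ.0 0)) (λ.0 0)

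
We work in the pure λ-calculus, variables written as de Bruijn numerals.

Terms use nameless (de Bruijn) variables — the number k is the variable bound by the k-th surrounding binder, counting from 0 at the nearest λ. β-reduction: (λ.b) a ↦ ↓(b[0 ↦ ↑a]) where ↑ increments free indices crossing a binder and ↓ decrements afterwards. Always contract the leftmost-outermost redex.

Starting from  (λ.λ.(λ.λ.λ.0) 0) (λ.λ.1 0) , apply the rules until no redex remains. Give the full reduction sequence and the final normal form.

Answer: normal form = λ.λ.λ.0  (in 2 steps)

Reduction:
  start: (λ.λ.(λ.λ.λ.0) 0) (λ.λ.1 0)
  [1] λ.(λ.λ.λ.0) 0
  [2] λ.λ.λ.0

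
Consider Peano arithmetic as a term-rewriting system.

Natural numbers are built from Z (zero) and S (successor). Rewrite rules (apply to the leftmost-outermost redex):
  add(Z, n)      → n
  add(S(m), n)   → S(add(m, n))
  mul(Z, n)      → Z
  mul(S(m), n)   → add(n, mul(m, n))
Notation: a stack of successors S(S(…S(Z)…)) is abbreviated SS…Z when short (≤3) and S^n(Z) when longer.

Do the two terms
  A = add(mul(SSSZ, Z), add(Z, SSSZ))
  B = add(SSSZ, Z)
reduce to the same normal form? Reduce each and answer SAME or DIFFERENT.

Term A:
  start: add(mul(SSSZ, Z), add(Z, SSSZ))
  step 1: add(add(Z, mul(SSZ, Z)), add(Z, SSSZ))
  step 2: add(mul(SSZ, Z), add(Z, SSSZ))
  step 3: add(add(Z, mul(SZ, Z)), add(Z, SSSZ))
  step 4: add(mul(SZ, Z), add(Z, SSSZ))
  step 5: add(add(Z, mul(Z, Z)), add(Z, SSSZ))
  step 6: add(mul(Z, Z), add(Z, SSSZ))
  step 7: add(Z, add(Z, SSSZ))
  step 8: add(Z, SSSZ)
  step 9: SSSZ

Term B:
  start: add(SSSZ, Z)
  step 1: S(add(SSZ, Z))
  step 2: S(S(add(SZ, Z)))
  step 3: S(S(S(add(Z, Z))))
  step 4: SSSZ

Answer: SAME — A ⇓ SSSZ, B ⇓ SSSZ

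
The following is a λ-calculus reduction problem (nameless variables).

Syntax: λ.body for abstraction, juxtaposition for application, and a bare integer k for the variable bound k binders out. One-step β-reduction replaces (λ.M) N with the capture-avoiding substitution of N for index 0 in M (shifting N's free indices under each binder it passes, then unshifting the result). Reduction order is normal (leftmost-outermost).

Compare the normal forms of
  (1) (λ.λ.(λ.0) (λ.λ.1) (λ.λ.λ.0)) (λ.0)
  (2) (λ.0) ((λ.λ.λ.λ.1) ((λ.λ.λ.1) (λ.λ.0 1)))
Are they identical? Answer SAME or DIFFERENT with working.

Answer: DIFFERENT — A ⇓ λ.λ.λ.λ.λ.0, B ⇓ λ.λ.λ.1

Derivation:
Term A:
  start: (λ.λ.(λ.0) (λ.λ.1) (λ.λ.λ.0)) (λ.0)
  →1  λ.(λ.0) (λ.λ.1) (λ.λ.λ.0)
  →2  λ.(λ.λ.1) (λ.λ.λ.0)
  →3  λ.λ.λ.λ.λ.0

Term B:
  start: (λ.0) ((λ.λ.λ.λ.1) ((λ.λ.λ.1) (λ.λ.0 1)))
  →1  (λ.λ.λ.λ.1) ((λ.λ.λ.1) (λ.λ.0 1))
  →2  λ.λ.λ.1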